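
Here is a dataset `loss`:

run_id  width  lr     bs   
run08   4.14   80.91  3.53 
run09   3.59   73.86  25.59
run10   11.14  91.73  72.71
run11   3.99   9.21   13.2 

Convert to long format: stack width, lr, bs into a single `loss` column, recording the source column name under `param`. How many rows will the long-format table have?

12

4 run_id values × 3 melted columns = 12 rows.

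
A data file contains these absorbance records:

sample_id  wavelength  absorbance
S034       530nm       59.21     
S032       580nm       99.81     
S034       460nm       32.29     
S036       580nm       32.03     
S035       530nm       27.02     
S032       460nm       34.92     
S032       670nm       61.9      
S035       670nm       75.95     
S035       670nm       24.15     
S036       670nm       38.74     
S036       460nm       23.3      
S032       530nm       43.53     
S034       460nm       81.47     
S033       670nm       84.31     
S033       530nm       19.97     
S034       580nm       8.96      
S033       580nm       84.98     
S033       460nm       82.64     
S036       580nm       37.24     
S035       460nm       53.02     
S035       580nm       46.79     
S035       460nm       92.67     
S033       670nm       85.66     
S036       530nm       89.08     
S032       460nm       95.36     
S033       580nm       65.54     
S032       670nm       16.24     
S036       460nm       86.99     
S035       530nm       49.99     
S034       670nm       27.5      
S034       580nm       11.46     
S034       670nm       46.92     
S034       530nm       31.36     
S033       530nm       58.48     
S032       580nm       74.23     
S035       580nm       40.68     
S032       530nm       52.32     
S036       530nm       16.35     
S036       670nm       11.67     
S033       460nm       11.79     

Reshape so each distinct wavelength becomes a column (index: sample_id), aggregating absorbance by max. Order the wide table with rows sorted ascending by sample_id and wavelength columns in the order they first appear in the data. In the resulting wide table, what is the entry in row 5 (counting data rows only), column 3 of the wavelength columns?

With rows sorted ascending by sample_id, row 5 is sample_id=S036. wavelength columns in first-appearance order: 530nm, 580nm, 460nm, 670nm; column 3 is 460nm.
Long rows with sample_id=S036, wavelength=460nm: max(23.3, 86.99) = 86.99.

86.99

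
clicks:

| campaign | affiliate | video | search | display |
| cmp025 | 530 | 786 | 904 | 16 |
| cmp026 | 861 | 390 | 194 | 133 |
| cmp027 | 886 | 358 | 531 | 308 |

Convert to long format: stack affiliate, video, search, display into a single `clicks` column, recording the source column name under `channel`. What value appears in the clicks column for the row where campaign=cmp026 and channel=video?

Unpivoting turns each (campaign, wide-column) pair into one long row.
The wide cell at row cmp026, column video holds 390, so the long row (cmp026, video) has clicks=390.

390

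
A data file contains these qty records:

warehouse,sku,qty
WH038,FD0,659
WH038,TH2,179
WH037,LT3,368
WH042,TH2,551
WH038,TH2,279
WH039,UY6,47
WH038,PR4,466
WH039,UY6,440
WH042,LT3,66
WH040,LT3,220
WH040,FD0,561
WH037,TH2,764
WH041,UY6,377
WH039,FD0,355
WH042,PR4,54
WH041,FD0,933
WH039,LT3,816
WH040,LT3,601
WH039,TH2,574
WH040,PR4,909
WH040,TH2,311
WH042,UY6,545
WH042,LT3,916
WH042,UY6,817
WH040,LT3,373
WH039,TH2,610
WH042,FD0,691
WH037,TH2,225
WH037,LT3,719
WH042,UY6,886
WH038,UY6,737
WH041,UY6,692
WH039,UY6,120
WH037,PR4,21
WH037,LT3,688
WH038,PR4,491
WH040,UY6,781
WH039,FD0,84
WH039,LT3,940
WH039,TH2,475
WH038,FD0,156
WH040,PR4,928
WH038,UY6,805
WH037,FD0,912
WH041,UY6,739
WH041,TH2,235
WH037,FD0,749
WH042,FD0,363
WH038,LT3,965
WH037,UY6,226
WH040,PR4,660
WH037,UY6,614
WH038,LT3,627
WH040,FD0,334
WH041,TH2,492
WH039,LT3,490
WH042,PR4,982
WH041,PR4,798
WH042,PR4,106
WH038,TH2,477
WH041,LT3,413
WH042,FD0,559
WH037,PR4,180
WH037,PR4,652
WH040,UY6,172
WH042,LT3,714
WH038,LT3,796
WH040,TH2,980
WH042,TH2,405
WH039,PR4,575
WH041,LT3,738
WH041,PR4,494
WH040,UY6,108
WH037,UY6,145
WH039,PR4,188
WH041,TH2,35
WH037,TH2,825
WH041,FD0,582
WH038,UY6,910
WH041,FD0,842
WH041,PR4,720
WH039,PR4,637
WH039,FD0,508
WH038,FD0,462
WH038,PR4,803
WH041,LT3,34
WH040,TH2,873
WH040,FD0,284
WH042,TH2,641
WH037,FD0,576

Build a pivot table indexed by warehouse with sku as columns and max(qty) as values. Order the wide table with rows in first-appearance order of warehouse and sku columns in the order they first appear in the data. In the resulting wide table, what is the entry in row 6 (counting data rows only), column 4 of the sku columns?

With rows in first-appearance order of warehouse, row 6 is warehouse=WH041. sku columns in first-appearance order: FD0, TH2, LT3, UY6, PR4; column 4 is UY6.
Long rows with warehouse=WH041, sku=UY6: max(377, 692, 739) = 739.

739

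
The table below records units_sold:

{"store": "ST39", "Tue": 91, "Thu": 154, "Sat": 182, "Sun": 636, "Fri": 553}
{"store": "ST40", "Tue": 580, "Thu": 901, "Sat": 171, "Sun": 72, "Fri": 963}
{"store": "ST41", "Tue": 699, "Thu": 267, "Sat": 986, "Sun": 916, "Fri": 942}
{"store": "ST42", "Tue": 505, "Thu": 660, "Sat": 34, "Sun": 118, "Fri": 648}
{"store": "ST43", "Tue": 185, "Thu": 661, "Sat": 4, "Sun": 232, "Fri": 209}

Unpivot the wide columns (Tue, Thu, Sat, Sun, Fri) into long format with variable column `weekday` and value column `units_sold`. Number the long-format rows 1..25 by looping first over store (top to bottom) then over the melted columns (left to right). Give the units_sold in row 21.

185

25 rows total (5 × 5). Row 21: index ⌊(21-1)/5⌋ = 4 into store → ST43; (21-1) mod 5 = 0 into the melted columns → Tue.
So row 21 is (ST43, Tue, 185); units_sold = 185.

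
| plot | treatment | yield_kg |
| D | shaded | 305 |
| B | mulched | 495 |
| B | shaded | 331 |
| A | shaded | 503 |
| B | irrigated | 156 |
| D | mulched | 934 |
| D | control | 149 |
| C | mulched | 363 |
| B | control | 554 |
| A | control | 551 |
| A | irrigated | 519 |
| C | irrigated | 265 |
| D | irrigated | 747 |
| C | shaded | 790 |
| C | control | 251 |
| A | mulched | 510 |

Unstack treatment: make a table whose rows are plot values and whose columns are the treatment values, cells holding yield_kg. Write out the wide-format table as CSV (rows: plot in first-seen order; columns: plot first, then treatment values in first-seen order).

Columns: plot plus the 4 distinct treatment values (shaded, mulched, irrigated, control).
For example, row D column shaded takes yield_kg=305 from the long row (D, shaded).

plot,shaded,mulched,irrigated,control
D,305,934,747,149
B,331,495,156,554
A,503,510,519,551
C,790,363,265,251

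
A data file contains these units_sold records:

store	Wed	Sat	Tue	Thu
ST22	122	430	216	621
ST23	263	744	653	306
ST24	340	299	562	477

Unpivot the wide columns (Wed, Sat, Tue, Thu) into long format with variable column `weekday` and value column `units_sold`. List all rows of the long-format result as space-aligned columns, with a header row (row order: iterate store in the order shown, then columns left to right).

Each (store, column) pair becomes one row: 3 × 4 = 12 rows.
For example, (ST22, Wed) → units_sold=122.

store  weekday  units_sold
ST22   Wed      122       
ST22   Sat      430       
ST22   Tue      216       
ST22   Thu      621       
ST23   Wed      263       
ST23   Sat      744       
ST23   Tue      653       
ST23   Thu      306       
ST24   Wed      340       
ST24   Sat      299       
ST24   Tue      562       
ST24   Thu      477       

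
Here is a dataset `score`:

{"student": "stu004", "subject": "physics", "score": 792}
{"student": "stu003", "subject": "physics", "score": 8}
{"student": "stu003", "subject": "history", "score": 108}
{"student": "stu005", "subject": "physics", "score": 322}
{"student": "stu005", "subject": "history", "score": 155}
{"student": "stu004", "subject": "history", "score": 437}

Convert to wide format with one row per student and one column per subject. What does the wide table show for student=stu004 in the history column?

Wide layout: rows indexed by student, columns are the 2 distinct subject values (physics, history).
Cell (student=stu004, subject=history) draws from the long row where student=stu004 and subject=history, which has score=437.

437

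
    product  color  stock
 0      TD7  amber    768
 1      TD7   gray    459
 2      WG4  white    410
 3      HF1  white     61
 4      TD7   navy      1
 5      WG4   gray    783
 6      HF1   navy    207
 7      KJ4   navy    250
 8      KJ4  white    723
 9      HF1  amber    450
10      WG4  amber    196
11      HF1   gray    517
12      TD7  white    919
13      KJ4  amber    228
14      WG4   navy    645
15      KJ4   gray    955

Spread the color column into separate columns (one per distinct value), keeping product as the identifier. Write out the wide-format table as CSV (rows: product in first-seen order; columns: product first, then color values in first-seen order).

product,amber,gray,white,navy
TD7,768,459,919,1
WG4,196,783,410,645
HF1,450,517,61,207
KJ4,228,955,723,250

Columns: product plus the 4 distinct color values (amber, gray, white, navy).
For example, row TD7 column amber takes stock=768 from the long row (TD7, amber).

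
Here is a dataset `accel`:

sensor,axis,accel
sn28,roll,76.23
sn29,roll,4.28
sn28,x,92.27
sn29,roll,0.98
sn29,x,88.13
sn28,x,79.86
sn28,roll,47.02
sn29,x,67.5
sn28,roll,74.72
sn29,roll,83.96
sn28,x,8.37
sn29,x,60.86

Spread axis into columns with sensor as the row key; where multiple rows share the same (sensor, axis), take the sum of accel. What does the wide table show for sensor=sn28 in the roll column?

197.97

Rows with sensor=sn28 and axis=roll: accel values are 76.23, 47.02, 74.72.
76.23 + 47.02 + 74.72 = 197.97.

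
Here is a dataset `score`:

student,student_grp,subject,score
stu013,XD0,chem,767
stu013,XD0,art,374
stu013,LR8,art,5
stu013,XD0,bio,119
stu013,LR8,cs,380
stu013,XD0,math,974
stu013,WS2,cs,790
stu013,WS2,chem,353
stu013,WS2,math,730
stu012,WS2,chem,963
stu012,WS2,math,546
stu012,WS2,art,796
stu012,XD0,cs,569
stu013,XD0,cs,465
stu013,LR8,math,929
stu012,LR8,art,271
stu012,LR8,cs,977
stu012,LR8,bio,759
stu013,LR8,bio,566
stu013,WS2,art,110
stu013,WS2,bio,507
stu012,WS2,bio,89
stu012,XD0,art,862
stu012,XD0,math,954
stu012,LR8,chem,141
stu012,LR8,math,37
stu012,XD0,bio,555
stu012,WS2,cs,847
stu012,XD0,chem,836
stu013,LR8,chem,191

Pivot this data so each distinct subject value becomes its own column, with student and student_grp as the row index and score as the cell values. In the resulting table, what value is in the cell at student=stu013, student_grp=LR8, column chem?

Wide layout: rows indexed by student and student_grp, columns are the 5 distinct subject values (chem, art, bio, cs, math).
Cell (student=stu013, student_grp=LR8, subject=chem) draws from the long row where student=stu013, student_grp=LR8 and subject=chem, which has score=191.

191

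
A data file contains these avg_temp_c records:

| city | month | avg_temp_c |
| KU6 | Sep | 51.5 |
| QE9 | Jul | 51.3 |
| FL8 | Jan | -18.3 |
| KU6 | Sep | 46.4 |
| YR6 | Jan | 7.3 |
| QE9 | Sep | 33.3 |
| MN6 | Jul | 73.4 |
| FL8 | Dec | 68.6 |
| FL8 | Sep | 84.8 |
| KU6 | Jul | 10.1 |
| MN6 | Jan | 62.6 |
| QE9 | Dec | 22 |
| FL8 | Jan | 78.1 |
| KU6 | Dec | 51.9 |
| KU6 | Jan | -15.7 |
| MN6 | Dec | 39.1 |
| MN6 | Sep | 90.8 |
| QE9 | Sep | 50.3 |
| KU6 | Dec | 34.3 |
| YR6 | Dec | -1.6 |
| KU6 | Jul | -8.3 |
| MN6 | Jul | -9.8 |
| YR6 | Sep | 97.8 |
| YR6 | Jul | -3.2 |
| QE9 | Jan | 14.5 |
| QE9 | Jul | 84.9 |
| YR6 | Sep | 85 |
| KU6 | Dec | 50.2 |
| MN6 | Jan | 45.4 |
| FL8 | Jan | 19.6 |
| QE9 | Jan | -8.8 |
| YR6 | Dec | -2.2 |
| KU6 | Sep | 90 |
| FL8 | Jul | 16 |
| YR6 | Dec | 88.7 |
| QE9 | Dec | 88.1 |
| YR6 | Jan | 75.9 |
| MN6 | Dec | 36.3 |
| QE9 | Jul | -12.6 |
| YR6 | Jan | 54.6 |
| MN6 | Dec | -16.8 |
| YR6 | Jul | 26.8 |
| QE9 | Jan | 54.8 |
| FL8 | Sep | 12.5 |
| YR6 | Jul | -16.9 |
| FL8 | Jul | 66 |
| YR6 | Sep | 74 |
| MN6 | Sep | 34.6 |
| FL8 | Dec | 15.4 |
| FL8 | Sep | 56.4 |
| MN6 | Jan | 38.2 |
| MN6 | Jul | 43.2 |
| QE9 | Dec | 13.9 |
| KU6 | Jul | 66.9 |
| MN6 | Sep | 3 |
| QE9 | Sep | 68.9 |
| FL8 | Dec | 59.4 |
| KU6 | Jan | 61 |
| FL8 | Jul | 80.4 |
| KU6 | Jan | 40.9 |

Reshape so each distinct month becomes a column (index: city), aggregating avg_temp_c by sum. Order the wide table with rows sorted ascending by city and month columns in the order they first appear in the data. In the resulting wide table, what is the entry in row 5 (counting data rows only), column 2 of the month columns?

With rows sorted ascending by city, row 5 is city=YR6. month columns in first-appearance order: Sep, Jul, Jan, Dec; column 2 is Jul.
Long rows with city=YR6, month=Jul: -3.2 + 26.8 + -16.9 = 6.7.

6.7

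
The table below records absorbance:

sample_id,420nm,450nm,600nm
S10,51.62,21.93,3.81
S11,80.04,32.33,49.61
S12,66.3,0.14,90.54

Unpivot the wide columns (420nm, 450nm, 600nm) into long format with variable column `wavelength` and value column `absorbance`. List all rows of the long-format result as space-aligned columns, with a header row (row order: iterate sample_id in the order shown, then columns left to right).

Each (sample_id, column) pair becomes one row: 3 × 3 = 9 rows.
For example, (S10, 420nm) → absorbance=51.62.

sample_id  wavelength  absorbance
S10        420nm       51.62     
S10        450nm       21.93     
S10        600nm       3.81      
S11        420nm       80.04     
S11        450nm       32.33     
S11        600nm       49.61     
S12        420nm       66.3      
S12        450nm       0.14      
S12        600nm       90.54     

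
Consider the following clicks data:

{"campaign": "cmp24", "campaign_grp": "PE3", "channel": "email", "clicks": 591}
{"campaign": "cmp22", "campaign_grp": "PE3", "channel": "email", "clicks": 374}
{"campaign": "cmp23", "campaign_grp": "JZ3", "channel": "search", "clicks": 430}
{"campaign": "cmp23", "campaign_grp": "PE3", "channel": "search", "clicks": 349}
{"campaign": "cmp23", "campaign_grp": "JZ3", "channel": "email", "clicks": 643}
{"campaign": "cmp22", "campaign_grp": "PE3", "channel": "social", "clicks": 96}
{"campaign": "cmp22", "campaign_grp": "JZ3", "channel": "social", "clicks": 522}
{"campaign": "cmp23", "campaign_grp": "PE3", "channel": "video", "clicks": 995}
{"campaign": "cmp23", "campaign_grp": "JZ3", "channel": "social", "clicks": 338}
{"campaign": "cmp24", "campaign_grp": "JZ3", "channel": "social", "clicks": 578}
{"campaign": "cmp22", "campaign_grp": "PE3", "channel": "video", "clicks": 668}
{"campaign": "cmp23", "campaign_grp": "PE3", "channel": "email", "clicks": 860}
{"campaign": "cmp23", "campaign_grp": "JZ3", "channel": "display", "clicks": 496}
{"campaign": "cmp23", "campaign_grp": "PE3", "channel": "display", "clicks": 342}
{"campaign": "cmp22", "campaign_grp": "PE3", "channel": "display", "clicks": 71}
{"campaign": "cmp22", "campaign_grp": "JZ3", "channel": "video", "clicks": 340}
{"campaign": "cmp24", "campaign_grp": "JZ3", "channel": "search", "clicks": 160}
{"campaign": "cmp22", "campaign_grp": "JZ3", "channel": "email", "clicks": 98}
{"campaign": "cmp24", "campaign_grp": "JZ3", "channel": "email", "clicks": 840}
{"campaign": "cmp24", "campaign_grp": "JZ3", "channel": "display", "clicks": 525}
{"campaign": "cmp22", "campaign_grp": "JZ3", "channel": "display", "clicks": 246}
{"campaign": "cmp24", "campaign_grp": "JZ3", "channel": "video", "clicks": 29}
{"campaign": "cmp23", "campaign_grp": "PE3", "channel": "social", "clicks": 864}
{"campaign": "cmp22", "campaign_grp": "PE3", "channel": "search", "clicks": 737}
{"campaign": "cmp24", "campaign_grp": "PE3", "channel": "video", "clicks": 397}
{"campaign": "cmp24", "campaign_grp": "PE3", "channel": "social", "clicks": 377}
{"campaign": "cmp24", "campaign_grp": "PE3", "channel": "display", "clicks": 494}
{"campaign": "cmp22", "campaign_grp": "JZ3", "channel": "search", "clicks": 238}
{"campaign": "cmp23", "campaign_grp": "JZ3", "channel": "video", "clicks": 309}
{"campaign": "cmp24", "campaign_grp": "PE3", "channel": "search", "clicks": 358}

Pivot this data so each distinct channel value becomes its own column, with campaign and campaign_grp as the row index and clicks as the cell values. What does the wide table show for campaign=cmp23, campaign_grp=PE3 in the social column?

864

Wide layout: rows indexed by campaign and campaign_grp, columns are the 5 distinct channel values (email, search, social, video, display).
Cell (campaign=cmp23, campaign_grp=PE3, channel=social) draws from the long row where campaign=cmp23, campaign_grp=PE3 and channel=social, which has clicks=864.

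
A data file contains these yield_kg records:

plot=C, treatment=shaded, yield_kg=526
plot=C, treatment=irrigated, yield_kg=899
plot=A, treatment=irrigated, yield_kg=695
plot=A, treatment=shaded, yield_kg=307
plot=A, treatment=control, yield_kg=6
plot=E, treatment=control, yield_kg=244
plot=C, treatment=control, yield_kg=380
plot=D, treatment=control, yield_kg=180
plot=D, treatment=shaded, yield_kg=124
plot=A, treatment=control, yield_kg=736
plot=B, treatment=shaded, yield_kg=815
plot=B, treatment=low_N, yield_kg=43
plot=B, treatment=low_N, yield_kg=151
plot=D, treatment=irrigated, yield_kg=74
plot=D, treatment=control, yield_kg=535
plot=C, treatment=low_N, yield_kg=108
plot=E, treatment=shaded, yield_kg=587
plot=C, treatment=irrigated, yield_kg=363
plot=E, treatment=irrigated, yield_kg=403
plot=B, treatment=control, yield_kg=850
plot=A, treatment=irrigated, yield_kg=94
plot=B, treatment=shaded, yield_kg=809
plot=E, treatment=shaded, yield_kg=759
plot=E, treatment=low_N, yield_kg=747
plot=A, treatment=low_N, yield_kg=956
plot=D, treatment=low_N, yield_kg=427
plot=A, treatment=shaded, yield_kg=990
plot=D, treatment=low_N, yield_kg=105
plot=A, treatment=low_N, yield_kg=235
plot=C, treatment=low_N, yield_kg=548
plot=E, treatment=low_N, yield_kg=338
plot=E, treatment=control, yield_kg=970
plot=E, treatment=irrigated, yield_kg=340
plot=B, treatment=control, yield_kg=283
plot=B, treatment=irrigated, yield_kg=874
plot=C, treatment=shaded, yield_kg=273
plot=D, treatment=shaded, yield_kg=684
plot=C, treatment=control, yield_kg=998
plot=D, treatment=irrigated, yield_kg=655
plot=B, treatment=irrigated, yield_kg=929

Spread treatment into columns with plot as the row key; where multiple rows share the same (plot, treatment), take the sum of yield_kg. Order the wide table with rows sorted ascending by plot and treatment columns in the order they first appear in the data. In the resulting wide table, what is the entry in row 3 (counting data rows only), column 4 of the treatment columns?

656

With rows sorted ascending by plot, row 3 is plot=C. treatment columns in first-appearance order: shaded, irrigated, control, low_N; column 4 is low_N.
Long rows with plot=C, treatment=low_N: 108 + 548 = 656.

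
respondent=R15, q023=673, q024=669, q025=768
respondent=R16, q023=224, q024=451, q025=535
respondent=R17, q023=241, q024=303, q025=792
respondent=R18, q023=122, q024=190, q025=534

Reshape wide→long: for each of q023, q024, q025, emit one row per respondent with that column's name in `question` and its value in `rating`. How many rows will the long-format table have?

4 respondent values × 3 melted columns = 12 rows.

12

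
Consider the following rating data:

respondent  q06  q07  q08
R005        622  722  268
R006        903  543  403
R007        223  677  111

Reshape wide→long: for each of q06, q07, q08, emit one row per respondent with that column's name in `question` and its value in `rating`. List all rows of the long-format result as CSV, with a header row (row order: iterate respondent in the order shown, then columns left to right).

Each (respondent, column) pair becomes one row: 3 × 3 = 9 rows.
For example, (R005, q06) → rating=622.

respondent,question,rating
R005,q06,622
R005,q07,722
R005,q08,268
R006,q06,903
R006,q07,543
R006,q08,403
R007,q06,223
R007,q07,677
R007,q08,111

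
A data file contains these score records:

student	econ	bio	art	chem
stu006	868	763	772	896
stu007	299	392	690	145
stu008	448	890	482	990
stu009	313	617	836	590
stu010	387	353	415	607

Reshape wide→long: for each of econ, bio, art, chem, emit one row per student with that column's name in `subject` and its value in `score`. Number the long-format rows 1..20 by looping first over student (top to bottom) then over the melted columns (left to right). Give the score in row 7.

690

20 rows total (5 × 4). Row 7: index ⌊(7-1)/4⌋ = 1 into student → stu007; (7-1) mod 4 = 2 into the melted columns → art.
So row 7 is (stu007, art, 690); score = 690.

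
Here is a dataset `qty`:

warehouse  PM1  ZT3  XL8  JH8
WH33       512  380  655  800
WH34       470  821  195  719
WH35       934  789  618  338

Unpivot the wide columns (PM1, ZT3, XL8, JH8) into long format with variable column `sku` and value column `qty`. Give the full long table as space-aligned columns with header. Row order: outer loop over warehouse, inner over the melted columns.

Each (warehouse, column) pair becomes one row: 3 × 4 = 12 rows.
For example, (WH33, PM1) → qty=512.

warehouse  sku  qty
WH33       PM1  512
WH33       ZT3  380
WH33       XL8  655
WH33       JH8  800
WH34       PM1  470
WH34       ZT3  821
WH34       XL8  195
WH34       JH8  719
WH35       PM1  934
WH35       ZT3  789
WH35       XL8  618
WH35       JH8  338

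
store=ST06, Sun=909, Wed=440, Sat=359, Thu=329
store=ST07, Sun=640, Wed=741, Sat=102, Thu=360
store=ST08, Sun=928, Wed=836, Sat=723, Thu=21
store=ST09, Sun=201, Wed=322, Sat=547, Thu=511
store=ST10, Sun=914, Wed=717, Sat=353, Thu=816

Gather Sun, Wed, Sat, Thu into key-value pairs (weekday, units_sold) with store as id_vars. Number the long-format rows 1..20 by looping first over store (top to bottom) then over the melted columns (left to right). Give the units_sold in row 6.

20 rows total (5 × 4). Row 6: index ⌊(6-1)/4⌋ = 1 into store → ST07; (6-1) mod 4 = 1 into the melted columns → Wed.
So row 6 is (ST07, Wed, 741); units_sold = 741.

741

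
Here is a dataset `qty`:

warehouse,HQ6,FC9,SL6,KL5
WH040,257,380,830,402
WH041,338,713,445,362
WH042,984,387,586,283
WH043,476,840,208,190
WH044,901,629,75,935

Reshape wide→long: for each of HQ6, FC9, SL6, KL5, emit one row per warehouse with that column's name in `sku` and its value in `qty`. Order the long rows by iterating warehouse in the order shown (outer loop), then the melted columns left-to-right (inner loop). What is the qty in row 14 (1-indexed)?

20 rows total (5 × 4). Row 14: index ⌊(14-1)/4⌋ = 3 into warehouse → WH043; (14-1) mod 4 = 1 into the melted columns → FC9.
So row 14 is (WH043, FC9, 840); qty = 840.

840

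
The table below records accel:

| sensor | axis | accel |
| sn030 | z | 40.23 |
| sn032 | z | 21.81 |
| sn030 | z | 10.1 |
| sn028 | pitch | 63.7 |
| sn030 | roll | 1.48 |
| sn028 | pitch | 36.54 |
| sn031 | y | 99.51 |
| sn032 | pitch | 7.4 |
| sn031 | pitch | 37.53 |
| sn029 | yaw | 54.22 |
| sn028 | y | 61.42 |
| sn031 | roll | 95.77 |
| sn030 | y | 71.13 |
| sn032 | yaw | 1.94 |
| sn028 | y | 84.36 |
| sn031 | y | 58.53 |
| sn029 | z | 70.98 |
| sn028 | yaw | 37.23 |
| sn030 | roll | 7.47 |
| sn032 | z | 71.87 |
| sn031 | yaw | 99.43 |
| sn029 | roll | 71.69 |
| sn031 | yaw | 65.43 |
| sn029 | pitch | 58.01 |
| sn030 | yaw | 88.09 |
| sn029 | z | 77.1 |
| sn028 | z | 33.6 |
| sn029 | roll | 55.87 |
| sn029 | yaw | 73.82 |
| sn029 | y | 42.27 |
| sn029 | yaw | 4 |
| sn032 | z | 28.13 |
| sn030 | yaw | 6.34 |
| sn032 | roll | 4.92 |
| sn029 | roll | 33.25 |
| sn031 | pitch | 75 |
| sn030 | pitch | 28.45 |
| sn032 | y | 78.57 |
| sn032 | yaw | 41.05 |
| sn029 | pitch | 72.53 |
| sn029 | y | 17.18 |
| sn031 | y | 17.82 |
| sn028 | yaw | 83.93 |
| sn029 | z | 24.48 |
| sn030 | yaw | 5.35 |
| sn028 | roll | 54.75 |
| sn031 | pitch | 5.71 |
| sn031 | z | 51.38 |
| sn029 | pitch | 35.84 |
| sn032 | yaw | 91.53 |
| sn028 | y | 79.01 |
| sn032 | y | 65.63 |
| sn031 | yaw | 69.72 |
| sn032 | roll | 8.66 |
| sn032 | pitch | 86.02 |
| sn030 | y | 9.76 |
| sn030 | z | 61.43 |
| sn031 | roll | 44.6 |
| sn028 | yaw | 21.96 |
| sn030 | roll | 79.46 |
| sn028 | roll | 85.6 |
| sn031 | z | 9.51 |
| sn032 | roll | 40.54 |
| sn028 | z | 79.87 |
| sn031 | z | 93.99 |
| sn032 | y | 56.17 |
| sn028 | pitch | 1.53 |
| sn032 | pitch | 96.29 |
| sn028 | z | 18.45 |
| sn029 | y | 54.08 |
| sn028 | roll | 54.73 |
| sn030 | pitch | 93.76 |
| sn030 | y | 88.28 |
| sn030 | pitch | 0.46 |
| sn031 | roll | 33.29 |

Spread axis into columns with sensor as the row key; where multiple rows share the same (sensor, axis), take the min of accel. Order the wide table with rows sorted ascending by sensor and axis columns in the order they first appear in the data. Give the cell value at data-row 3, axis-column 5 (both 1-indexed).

5.35

With rows sorted ascending by sensor, row 3 is sensor=sn030. axis columns in first-appearance order: z, pitch, roll, y, yaw; column 5 is yaw.
Long rows with sensor=sn030, axis=yaw: min(88.09, 6.34, 5.35) = 5.35.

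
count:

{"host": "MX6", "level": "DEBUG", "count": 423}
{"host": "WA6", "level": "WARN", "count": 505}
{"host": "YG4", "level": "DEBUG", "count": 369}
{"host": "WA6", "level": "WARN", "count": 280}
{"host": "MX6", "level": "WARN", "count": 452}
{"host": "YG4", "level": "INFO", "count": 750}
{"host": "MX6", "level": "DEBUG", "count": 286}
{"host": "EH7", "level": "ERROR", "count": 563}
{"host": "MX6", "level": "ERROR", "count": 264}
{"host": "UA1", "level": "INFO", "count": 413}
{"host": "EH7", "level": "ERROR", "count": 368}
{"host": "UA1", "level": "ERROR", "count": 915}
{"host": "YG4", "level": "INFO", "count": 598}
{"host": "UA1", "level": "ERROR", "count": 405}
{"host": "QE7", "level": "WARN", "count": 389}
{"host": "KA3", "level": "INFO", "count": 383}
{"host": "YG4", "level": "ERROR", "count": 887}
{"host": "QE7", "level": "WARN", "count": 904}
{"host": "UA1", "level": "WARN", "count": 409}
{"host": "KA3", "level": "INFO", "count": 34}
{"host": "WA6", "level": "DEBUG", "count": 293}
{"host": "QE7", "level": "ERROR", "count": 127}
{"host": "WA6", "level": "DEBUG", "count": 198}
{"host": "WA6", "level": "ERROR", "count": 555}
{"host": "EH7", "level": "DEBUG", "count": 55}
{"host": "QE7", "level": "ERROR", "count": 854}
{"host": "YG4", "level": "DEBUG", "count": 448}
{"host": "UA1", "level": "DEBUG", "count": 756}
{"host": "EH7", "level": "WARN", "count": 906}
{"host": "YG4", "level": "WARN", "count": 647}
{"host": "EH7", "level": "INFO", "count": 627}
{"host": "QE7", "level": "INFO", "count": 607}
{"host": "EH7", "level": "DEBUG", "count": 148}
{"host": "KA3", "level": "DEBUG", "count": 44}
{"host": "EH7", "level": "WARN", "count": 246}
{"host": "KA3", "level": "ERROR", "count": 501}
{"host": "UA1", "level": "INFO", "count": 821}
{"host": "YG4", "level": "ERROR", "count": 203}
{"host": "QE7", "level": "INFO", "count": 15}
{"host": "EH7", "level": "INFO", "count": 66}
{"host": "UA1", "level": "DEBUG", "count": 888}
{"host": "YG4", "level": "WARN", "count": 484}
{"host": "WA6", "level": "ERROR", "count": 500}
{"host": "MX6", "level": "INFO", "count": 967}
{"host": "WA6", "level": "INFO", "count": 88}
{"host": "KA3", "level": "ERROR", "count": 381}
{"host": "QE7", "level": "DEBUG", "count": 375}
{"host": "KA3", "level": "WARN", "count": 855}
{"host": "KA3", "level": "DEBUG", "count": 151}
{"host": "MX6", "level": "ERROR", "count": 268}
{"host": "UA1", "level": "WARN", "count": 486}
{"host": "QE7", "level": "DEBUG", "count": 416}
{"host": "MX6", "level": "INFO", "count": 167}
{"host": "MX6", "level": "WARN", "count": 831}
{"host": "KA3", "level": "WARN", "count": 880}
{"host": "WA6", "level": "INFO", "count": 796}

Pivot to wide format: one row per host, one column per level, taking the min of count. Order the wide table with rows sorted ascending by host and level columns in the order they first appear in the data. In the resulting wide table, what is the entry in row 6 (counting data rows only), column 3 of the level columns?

With rows sorted ascending by host, row 6 is host=WA6. level columns in first-appearance order: DEBUG, WARN, INFO, ERROR; column 3 is INFO.
Long rows with host=WA6, level=INFO: min(88, 796) = 88.

88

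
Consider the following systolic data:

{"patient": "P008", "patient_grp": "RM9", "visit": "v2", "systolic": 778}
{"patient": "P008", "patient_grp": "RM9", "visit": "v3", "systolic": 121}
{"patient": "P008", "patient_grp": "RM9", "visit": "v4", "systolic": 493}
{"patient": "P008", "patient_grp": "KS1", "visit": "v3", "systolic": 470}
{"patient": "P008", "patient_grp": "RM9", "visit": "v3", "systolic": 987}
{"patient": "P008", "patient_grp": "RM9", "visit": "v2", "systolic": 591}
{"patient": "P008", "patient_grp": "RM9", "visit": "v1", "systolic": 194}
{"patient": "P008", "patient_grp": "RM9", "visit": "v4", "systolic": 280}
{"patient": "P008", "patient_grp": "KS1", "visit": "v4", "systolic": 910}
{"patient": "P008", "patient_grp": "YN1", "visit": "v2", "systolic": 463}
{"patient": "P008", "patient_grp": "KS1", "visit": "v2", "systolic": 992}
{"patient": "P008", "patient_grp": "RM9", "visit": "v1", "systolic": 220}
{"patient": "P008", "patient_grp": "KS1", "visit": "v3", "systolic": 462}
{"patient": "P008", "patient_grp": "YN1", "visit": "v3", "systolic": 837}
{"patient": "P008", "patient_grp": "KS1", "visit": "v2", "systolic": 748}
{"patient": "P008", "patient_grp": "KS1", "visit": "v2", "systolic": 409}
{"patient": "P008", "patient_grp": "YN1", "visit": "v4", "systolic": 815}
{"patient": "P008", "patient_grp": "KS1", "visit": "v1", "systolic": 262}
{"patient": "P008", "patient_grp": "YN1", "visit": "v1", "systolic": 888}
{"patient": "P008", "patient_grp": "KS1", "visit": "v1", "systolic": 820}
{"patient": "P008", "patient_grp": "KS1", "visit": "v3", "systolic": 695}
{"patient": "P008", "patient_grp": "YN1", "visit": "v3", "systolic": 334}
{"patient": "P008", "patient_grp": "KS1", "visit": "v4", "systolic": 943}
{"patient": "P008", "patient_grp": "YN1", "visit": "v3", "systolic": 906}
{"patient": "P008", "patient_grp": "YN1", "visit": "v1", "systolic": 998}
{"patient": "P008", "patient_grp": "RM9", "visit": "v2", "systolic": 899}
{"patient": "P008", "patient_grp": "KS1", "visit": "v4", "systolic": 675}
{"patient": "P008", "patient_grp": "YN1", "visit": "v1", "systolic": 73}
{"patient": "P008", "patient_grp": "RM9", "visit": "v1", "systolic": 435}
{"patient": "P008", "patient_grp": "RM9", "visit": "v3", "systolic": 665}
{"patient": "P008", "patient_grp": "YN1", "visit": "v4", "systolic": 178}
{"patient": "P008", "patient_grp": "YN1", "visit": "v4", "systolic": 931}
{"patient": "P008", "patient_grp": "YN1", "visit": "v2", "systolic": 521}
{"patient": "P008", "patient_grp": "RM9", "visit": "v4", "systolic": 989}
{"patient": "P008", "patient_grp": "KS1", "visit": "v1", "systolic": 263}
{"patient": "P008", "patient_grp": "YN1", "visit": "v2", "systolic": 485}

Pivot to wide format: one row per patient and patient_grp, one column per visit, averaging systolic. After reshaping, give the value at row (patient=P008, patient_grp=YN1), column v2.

Rows with patient=P008, patient_grp=YN1 and visit=v2: systolic values are 463, 521, 485.
(463 + 521 + 485) / 3 = 489.67.

489.67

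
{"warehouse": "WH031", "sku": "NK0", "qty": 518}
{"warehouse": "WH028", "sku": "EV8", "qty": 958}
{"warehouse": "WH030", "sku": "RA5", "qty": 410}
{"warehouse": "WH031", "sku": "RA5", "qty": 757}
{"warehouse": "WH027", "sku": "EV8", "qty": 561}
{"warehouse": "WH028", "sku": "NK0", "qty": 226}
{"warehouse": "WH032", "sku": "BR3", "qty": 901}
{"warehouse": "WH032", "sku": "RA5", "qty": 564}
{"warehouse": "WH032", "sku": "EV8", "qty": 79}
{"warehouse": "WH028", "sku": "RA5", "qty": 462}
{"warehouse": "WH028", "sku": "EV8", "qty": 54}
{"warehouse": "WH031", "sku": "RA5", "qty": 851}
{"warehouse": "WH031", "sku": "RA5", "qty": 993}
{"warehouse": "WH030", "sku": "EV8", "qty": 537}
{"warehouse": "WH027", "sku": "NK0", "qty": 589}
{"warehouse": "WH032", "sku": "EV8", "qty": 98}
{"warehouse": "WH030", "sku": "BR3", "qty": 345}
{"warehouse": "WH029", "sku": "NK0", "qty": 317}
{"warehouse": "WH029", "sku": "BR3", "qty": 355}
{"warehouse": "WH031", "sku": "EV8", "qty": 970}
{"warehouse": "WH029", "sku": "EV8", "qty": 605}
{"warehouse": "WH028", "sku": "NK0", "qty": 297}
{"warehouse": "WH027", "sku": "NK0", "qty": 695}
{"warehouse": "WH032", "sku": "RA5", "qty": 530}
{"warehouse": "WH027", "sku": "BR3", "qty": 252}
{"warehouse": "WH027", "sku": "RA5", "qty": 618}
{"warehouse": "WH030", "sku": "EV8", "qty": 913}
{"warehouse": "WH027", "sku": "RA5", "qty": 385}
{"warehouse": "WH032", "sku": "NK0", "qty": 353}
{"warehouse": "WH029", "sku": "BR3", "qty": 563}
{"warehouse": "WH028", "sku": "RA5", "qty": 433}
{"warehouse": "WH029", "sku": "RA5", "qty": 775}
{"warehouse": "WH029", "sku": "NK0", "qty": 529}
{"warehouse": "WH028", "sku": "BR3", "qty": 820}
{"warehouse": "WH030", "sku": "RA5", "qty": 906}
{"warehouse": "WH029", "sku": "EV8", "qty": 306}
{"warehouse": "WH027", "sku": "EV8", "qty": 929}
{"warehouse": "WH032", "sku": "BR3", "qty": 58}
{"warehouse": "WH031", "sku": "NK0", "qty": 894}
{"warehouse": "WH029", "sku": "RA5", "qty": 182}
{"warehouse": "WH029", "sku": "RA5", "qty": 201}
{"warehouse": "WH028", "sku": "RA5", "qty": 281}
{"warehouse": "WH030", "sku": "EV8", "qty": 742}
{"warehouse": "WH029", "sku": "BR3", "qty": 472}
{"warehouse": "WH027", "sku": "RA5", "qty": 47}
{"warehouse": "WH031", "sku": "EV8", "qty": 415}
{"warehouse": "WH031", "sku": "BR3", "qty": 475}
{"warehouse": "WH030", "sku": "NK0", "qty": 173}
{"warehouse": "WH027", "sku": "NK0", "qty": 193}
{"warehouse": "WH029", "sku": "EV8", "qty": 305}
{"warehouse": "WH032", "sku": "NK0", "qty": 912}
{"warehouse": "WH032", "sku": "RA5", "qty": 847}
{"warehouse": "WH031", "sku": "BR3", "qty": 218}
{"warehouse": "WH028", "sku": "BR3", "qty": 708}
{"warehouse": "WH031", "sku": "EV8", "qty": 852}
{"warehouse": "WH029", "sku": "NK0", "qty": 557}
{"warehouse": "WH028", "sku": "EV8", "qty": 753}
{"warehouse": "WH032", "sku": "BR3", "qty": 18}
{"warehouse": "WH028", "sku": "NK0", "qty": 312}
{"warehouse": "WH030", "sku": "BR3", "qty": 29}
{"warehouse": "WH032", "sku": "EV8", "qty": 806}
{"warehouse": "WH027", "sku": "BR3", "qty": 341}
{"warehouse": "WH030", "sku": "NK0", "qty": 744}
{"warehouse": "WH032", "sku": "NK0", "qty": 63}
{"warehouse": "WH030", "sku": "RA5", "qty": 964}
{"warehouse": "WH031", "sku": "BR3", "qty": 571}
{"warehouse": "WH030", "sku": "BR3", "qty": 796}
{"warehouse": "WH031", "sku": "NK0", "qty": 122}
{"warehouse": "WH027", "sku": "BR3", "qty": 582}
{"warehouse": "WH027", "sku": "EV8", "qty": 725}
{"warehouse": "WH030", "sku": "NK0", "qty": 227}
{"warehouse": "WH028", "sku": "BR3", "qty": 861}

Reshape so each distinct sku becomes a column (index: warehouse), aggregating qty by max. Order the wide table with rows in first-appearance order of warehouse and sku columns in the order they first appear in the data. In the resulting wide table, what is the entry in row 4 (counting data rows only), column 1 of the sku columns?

With rows in first-appearance order of warehouse, row 4 is warehouse=WH027. sku columns in first-appearance order: NK0, EV8, RA5, BR3; column 1 is NK0.
Long rows with warehouse=WH027, sku=NK0: max(589, 695, 193) = 695.

695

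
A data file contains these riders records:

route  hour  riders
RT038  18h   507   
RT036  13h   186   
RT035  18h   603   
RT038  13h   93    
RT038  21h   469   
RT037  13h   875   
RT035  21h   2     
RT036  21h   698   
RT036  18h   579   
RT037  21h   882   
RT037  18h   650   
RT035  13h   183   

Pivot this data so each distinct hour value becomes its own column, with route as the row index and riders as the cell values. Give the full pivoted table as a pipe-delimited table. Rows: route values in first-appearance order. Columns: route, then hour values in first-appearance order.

| route | 18h | 13h | 21h |
| RT038 | 507 | 93 | 469 |
| RT036 | 579 | 186 | 698 |
| RT035 | 603 | 183 | 2 |
| RT037 | 650 | 875 | 882 |

Columns: route plus the 3 distinct hour values (18h, 13h, 21h).
For example, row RT038 column 18h takes riders=507 from the long row (RT038, 18h).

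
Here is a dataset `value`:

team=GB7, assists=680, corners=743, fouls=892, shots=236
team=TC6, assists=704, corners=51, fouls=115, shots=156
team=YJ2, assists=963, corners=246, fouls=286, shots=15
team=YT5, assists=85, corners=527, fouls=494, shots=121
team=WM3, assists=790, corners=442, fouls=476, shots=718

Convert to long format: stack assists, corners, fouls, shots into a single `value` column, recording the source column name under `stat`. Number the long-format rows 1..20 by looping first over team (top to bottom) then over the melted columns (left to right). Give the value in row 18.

442

20 rows total (5 × 4). Row 18: index ⌊(18-1)/4⌋ = 4 into team → WM3; (18-1) mod 4 = 1 into the melted columns → corners.
So row 18 is (WM3, corners, 442); value = 442.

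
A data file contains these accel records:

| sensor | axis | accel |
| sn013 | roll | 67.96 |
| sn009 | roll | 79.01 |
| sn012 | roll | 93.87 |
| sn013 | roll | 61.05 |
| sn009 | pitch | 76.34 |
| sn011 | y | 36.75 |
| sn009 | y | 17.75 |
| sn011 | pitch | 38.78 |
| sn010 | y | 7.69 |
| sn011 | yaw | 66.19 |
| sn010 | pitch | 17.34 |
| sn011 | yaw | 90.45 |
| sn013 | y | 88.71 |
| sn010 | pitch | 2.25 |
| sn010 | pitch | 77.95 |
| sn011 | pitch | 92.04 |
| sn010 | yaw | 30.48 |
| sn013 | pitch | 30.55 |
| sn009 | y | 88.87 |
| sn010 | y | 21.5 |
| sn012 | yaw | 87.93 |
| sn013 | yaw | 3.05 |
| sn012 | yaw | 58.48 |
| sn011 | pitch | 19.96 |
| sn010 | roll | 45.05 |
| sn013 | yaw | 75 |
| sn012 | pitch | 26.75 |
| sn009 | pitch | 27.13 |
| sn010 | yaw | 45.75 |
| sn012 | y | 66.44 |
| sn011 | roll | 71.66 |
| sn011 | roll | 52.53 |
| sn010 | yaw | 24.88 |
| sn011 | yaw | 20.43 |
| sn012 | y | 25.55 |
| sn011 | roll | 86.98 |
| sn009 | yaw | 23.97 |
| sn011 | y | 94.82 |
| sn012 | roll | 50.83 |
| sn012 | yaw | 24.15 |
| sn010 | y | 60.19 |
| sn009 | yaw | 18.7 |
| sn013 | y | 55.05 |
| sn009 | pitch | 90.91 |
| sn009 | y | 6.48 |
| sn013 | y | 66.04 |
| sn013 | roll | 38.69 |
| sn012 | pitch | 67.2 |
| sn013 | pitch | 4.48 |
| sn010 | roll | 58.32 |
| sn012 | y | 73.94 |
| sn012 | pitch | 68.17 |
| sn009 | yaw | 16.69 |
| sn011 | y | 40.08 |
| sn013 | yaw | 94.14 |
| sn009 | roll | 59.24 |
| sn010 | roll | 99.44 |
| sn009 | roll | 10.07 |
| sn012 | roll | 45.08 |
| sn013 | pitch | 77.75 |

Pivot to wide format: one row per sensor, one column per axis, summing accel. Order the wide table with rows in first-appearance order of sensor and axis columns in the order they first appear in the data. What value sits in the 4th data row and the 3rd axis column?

171.65

With rows in first-appearance order of sensor, row 4 is sensor=sn011. axis columns in first-appearance order: roll, pitch, y, yaw; column 3 is y.
Long rows with sensor=sn011, axis=y: 36.75 + 94.82 + 40.08 = 171.65.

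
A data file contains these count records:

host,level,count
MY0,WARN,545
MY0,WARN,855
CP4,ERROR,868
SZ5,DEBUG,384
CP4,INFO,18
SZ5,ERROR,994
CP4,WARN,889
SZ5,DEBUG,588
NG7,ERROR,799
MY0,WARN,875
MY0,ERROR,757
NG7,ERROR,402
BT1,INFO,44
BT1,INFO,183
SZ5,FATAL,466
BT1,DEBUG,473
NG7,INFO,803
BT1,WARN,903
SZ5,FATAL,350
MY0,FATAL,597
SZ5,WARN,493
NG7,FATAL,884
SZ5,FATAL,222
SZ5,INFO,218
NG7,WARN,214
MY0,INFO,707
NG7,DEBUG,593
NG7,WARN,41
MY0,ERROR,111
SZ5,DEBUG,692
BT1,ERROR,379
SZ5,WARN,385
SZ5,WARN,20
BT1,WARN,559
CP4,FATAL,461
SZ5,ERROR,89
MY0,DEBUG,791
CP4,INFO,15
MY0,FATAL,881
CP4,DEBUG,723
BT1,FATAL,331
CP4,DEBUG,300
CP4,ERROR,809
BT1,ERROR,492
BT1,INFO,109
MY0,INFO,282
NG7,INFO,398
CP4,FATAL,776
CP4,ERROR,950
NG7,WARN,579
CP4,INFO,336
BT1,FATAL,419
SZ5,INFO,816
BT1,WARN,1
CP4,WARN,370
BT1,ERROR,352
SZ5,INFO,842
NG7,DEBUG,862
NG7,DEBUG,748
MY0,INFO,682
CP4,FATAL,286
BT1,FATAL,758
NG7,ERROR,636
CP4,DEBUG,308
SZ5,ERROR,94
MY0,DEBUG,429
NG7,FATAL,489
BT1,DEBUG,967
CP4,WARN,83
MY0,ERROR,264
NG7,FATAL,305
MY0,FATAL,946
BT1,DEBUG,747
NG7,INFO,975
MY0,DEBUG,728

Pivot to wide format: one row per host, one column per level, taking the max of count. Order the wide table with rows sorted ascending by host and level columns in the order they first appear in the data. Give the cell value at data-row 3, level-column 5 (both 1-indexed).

With rows sorted ascending by host, row 3 is host=MY0. level columns in first-appearance order: WARN, ERROR, DEBUG, INFO, FATAL; column 5 is FATAL.
Long rows with host=MY0, level=FATAL: max(597, 881, 946) = 946.

946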